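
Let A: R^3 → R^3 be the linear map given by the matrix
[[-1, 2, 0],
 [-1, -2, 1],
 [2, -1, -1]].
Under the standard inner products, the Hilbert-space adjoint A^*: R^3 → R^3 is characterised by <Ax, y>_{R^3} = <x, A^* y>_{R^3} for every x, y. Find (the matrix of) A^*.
A^* = A^T =
[[-1, -1, 2],
 [2, -2, -1],
 [0, 1, -1]]

For real matrices with standard dot products, the defining identity <Ax, y> = <x, A^* y> gives (Ax)^T y = x^T (A^*) y, i.e. x^T A^T y = x^T (A^*) y. Since this holds for all x, y, we must have A^* = A^T. Therefore
A^* =
[[-1, -1, 2],
 [2, -2, -1],
 [0, 1, -1]].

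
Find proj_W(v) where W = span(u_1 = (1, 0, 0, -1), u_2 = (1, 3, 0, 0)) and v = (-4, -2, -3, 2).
proj_W(v) = (-64/19, -42/19, 0, 50/19)

Set up U = [u_1 | ... | u_2] ∈ R^(4×2). The projector onto W = col(U) is P = U (U^T U)^(-1) U^T.
Compute U^T U =
  [2, 1]
  [1, 10],
and U^T v = (-6, -10).
Solve U^T U · c = U^T v for the coefficients: c = (-50/19, -14/19). The projection is proj_W(v) = U c.
Check: (v - proj_W(v)) · u_1 = 0  (should be 0).
Check: (v - proj_W(v)) · u_2 = 0  (should be 0).
Result: proj_W(v) = (-64/19, -42/19, 0, 50/19).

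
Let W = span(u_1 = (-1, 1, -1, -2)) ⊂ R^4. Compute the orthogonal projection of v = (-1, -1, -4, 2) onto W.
proj_W(v) = (0, 0, 0, 0)

Set up U = [u_1 | ... | u_1] ∈ R^(4×1). The projector onto W = col(U) is P = U (U^T U)^(-1) U^T.
Compute U^T U =
  [7],
and U^T v = (0).
Solve U^T U · c = U^T v for the coefficients: c = (0). The projection is proj_W(v) = U c.
Check: (v - proj_W(v)) · u_1 = 0  (should be 0).
Result: proj_W(v) = (0, 0, 0, 0).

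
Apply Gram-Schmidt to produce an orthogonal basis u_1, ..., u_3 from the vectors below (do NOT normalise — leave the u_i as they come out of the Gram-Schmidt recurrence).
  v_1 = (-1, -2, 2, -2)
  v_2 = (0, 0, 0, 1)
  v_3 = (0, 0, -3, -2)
Orthogonal basis:
  u_1 = (-1, -2, 2, -2)
  u_2 = (-2/13, -4/13, 4/13, 9/13)
  u_3 = (-2/3, -4/3, -5/3, 0)

Apply the Gram-Schmidt recurrence
  u_1 = v_1
  u_i = v_i − Σ_{j<i} ((v_i · u_j) / (u_j · u_j)) · u_j.

Step by step this gives:
  u_1 = (-1, -2, 2, -2)
  u_2 = (-2/13, -4/13, 4/13, 9/13)
  u_3 = (-2/3, -4/3, -5/3, 0)

Orthogonality check:
  u_2 · u_1 = 0 (should be 0)
  u_3 · u_1 = 0 (should be 0)
  u_3 · u_2 = 0 (should be 0)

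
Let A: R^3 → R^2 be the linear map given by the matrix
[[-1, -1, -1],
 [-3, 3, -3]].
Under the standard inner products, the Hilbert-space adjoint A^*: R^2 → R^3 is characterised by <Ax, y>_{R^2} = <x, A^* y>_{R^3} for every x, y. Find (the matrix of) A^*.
A^* = A^T =
[[-1, -3],
 [-1, 3],
 [-1, -3]]

For real matrices with standard dot products, the defining identity <Ax, y> = <x, A^* y> gives (Ax)^T y = x^T (A^*) y, i.e. x^T A^T y = x^T (A^*) y. Since this holds for all x, y, we must have A^* = A^T. Therefore
A^* =
[[-1, -3],
 [-1, 3],
 [-1, -3]].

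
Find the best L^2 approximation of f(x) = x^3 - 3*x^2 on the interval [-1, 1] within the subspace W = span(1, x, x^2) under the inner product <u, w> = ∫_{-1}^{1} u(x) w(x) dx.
g(x) = -3*x^2 + 3*x/5

The best approximation g ∈ W is the orthogonal projection of f onto W. Writing g = a_0 + a_1 x + a_2 x^2, the coefficients solve the normal equations G · a = b where
  G_{ij} = <φ_i, φ_j> and b_i = <f, φ_i>, with φ_0 = 1, φ_1 = x, φ_2 = x^2.
G =
  [2, 0, 2/3]
  [0, 2/3, 0]
  [2/3, 0, 2/5],
b = (-2, 2/5, -6/5).
Solving gives a_0 = 0, a_1 = 3/5, a_2 = -3, so
  g(x) = -3*x^2 + 3*x/5.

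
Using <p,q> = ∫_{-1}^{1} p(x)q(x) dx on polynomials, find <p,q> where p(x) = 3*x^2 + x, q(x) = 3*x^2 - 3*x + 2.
<p,q> = 28/5

Expand the product: p(x)·q(x) = 9*x^4 - 6*x^3 + 3*x^2 + 2*x.
∫_{-1}^{1} of each monomial x^k gives [2/(k+1) if k even, 0 if k odd]. Integrating term-by-term (or equivalently evaluating the antiderivative F(x) = 9*x^5/5 - 3*x^4/2 + x^3 + x^2 at the endpoints):
  F(1) − F(−1) = 23/10 − (-33/10) = 28/5.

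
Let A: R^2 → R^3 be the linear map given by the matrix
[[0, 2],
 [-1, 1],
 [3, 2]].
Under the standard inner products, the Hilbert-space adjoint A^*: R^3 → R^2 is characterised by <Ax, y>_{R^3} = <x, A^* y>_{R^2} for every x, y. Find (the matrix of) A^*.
A^* = A^T =
[[0, -1, 3],
 [2, 1, 2]]

For real matrices with standard dot products, the defining identity <Ax, y> = <x, A^* y> gives (Ax)^T y = x^T (A^*) y, i.e. x^T A^T y = x^T (A^*) y. Since this holds for all x, y, we must have A^* = A^T. Therefore
A^* =
[[0, -1, 3],
 [2, 1, 2]].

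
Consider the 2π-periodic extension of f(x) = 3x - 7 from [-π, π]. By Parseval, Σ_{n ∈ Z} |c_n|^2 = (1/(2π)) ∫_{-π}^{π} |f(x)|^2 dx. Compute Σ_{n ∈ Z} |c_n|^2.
Σ |c_n|^2 = 3π^2 + 49

Expand and integrate term by term over [-π, π]:
  ∫ (3x)^2 dx = 9·(2π^3/3); ∫ 2·3·(-7)·x dx = 0 (odd integrand); ∫ (-7)^2 dx = 49·2π.
So (1/(2π)) ∫_{-π}^{π} (3x - 7)^2 dx = 9π^2/3 + 49 = 3π^2 + 49.
Parseval ⇒ Σ |c_n|^2 = 3π^2 + 49.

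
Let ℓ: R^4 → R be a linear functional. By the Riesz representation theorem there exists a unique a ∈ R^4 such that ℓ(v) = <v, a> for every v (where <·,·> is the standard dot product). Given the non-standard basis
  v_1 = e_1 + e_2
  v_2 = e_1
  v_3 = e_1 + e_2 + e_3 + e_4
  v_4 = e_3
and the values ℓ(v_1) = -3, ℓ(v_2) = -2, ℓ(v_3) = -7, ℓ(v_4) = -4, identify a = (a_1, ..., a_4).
a = (-2, -1, -4, 0)

Write a = (a_1, ..., a_4) in the standard basis. For each basis vector v_i, ℓ(v_i) = <v_i, a> is a linear equation in the a_j's. Collect the n equations into a matrix system V a = ℓ, where row i of V is v_i (expressed in the standard basis). Since V is invertible (lower-triangular with 1s on the diagonal, up to permutation), solve by back-substitution:
  V =
[[1, 1, 0, 0],
 [1, 0, 0, 0],
 [1, 1, 1, 1],
 [0, 0, 1, 0]]
  V a = (-3, -2, -7, -4)
Solving gives a = (-2, -1, -4, 0).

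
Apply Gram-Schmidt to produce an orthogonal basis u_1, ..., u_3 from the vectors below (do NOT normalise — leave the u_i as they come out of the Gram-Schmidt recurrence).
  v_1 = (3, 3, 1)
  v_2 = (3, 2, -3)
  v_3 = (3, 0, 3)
Orthogonal basis:
  u_1 = (3, 3, 1)
  u_2 = (21/19, 2/19, -69/19)
  u_3 = (231/137, -252/137, 63/137)

Apply the Gram-Schmidt recurrence
  u_1 = v_1
  u_i = v_i − Σ_{j<i} ((v_i · u_j) / (u_j · u_j)) · u_j.

Step by step this gives:
  u_1 = (3, 3, 1)
  u_2 = (21/19, 2/19, -69/19)
  u_3 = (231/137, -252/137, 63/137)

Orthogonality check:
  u_2 · u_1 = 0 (should be 0)
  u_3 · u_1 = 0 (should be 0)
  u_3 · u_2 = 0 (should be 0)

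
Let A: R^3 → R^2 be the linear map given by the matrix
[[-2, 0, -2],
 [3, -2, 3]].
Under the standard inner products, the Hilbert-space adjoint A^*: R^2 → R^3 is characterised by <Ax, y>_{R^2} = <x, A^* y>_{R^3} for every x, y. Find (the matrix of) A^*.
A^* = A^T =
[[-2, 3],
 [0, -2],
 [-2, 3]]

For real matrices with standard dot products, the defining identity <Ax, y> = <x, A^* y> gives (Ax)^T y = x^T (A^*) y, i.e. x^T A^T y = x^T (A^*) y. Since this holds for all x, y, we must have A^* = A^T. Therefore
A^* =
[[-2, 3],
 [0, -2],
 [-2, 3]].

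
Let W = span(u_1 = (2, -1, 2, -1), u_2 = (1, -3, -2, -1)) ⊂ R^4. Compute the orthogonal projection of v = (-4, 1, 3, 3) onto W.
proj_W(v) = (-132/73, 251/73, 90/73, 103/73)

Set up U = [u_1 | ... | u_2] ∈ R^(4×2). The projector onto W = col(U) is P = U (U^T U)^(-1) U^T.
Compute U^T U =
  [10, 2]
  [2, 15],
and U^T v = (-6, -16).
Solve U^T U · c = U^T v for the coefficients: c = (-29/73, -74/73). The projection is proj_W(v) = U c.
Check: (v - proj_W(v)) · u_1 = 0  (should be 0).
Check: (v - proj_W(v)) · u_2 = 0  (should be 0).
Result: proj_W(v) = (-132/73, 251/73, 90/73, 103/73).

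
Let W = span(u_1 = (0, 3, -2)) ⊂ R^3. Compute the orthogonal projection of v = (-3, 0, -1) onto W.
proj_W(v) = (0, 6/13, -4/13)

Set up U = [u_1 | ... | u_1] ∈ R^(3×1). The projector onto W = col(U) is P = U (U^T U)^(-1) U^T.
Compute U^T U =
  [13],
and U^T v = (2).
Solve U^T U · c = U^T v for the coefficients: c = (2/13). The projection is proj_W(v) = U c.
Check: (v - proj_W(v)) · u_1 = 0  (should be 0).
Result: proj_W(v) = (0, 6/13, -4/13).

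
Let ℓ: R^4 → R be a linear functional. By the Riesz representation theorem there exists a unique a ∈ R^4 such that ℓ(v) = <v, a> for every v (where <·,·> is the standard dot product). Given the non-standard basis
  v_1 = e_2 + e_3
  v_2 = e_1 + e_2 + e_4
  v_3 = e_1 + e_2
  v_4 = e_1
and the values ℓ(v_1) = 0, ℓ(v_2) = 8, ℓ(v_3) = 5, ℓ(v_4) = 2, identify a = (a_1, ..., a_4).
a = (2, 3, -3, 3)

Write a = (a_1, ..., a_4) in the standard basis. For each basis vector v_i, ℓ(v_i) = <v_i, a> is a linear equation in the a_j's. Collect the n equations into a matrix system V a = ℓ, where row i of V is v_i (expressed in the standard basis). Since V is invertible (lower-triangular with 1s on the diagonal, up to permutation), solve by back-substitution:
  V =
[[0, 1, 1, 0],
 [1, 1, 0, 1],
 [1, 1, 0, 0],
 [1, 0, 0, 0]]
  V a = (0, 8, 5, 2)
Solving gives a = (2, 3, -3, 3).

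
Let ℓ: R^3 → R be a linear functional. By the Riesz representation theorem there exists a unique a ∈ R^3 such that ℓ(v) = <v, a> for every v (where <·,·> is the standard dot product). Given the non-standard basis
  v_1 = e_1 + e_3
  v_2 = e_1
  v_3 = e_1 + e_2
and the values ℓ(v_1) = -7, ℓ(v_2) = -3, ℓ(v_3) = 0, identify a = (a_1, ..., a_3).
a = (-3, 3, -4)

Write a = (a_1, ..., a_3) in the standard basis. For each basis vector v_i, ℓ(v_i) = <v_i, a> is a linear equation in the a_j's. Collect the n equations into a matrix system V a = ℓ, where row i of V is v_i (expressed in the standard basis). Since V is invertible (lower-triangular with 1s on the diagonal, up to permutation), solve by back-substitution:
  V =
[[1, 0, 1],
 [1, 0, 0],
 [1, 1, 0]]
  V a = (-7, -3, 0)
Solving gives a = (-3, 3, -4).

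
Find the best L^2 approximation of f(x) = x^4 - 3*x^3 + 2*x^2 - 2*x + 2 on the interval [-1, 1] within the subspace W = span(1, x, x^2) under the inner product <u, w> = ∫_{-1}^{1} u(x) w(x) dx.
g(x) = 20*x^2/7 - 19*x/5 + 67/35

The best approximation g ∈ W is the orthogonal projection of f onto W. Writing g = a_0 + a_1 x + a_2 x^2, the coefficients solve the normal equations G · a = b where
  G_{ij} = <φ_i, φ_j> and b_i = <f, φ_i>, with φ_0 = 1, φ_1 = x, φ_2 = x^2.
G =
  [2, 0, 2/3]
  [0, 2/3, 0]
  [2/3, 0, 2/5],
b = (86/15, -38/15, 254/105).
Solving gives a_0 = 67/35, a_1 = -19/5, a_2 = 20/7, so
  g(x) = 20*x^2/7 - 19*x/5 + 67/35.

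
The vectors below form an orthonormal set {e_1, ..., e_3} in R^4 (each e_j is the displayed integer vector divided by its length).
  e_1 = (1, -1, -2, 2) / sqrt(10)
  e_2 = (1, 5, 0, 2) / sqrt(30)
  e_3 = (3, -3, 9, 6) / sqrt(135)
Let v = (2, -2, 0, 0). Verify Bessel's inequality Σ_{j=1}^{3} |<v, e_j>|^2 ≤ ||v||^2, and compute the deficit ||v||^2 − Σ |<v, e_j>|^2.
Σ |<v, e_j>|^2 = 24/5; ||v||^2 = 8; deficit = 16/5

Write each e_j = u_j / sqrt(<u_j, u_j>) where u_j is the displayed integer vector. Then <v, e_j> = <v, u_j> / sqrt(<u_j, u_j>), so |<v, e_j>|^2 = <v, u_j>^2 / <u_j, u_j>.
Coefficients: <v, e_1> = 4/sqrt(10), <v, e_2> = -8/sqrt(30), <v, e_3> = 12/sqrt(135).
Square and sum: Σ |<v, e_j>|^2 = 24/5.
Compute ||v||^2 = v·v = 8.
Deficit = 8 − 24/5 = 16/5 ≥ 0, confirming Bessel's inequality. (The deficit equals ||v − Σ <v,e_j> e_j||^2, the squared distance from v to span{e_j}.)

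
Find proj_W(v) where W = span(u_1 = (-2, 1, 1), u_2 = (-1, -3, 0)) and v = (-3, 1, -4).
proj_W(v) = (-63/59, 21/59, 30/59)

Set up U = [u_1 | ... | u_2] ∈ R^(3×2). The projector onto W = col(U) is P = U (U^T U)^(-1) U^T.
Compute U^T U =
  [6, -1]
  [-1, 10],
and U^T v = (3, 0).
Solve U^T U · c = U^T v for the coefficients: c = (30/59, 3/59). The projection is proj_W(v) = U c.
Check: (v - proj_W(v)) · u_1 = 0  (should be 0).
Check: (v - proj_W(v)) · u_2 = 0  (should be 0).
Result: proj_W(v) = (-63/59, 21/59, 30/59).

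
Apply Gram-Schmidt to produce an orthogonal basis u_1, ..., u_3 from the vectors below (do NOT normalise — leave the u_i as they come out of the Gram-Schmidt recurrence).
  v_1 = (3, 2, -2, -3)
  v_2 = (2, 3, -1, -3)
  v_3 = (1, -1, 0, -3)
Orthogonal basis:
  u_1 = (3, 2, -2, -3)
  u_2 = (-17/26, 16/13, 10/13, -9/26)
  u_3 = (-25/69, -95/69, 70/69, -45/23)

Apply the Gram-Schmidt recurrence
  u_1 = v_1
  u_i = v_i − Σ_{j<i} ((v_i · u_j) / (u_j · u_j)) · u_j.

Step by step this gives:
  u_1 = (3, 2, -2, -3)
  u_2 = (-17/26, 16/13, 10/13, -9/26)
  u_3 = (-25/69, -95/69, 70/69, -45/23)

Orthogonality check:
  u_2 · u_1 = 0 (should be 0)
  u_3 · u_1 = 0 (should be 0)
  u_3 · u_2 = 0 (should be 0)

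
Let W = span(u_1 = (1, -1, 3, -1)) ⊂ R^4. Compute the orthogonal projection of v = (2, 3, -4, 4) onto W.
proj_W(v) = (-17/12, 17/12, -17/4, 17/12)

Set up U = [u_1 | ... | u_1] ∈ R^(4×1). The projector onto W = col(U) is P = U (U^T U)^(-1) U^T.
Compute U^T U =
  [12],
and U^T v = (-17).
Solve U^T U · c = U^T v for the coefficients: c = (-17/12). The projection is proj_W(v) = U c.
Check: (v - proj_W(v)) · u_1 = 0  (should be 0).
Result: proj_W(v) = (-17/12, 17/12, -17/4, 17/12).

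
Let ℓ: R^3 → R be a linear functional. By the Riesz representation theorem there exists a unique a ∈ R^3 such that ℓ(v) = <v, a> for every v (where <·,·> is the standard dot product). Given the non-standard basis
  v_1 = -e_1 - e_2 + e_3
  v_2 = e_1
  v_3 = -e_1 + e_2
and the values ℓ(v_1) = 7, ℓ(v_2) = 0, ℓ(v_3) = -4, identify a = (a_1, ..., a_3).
a = (0, -4, 3)

Write a = (a_1, ..., a_3) in the standard basis. For each basis vector v_i, ℓ(v_i) = <v_i, a> is a linear equation in the a_j's. Collect the n equations into a matrix system V a = ℓ, where row i of V is v_i (expressed in the standard basis). Since V is invertible (lower-triangular with 1s on the diagonal, up to permutation), solve by back-substitution:
  V =
[[-1, -1, 1],
 [1, 0, 0],
 [-1, 1, 0]]
  V a = (7, 0, -4)
Solving gives a = (0, -4, 3).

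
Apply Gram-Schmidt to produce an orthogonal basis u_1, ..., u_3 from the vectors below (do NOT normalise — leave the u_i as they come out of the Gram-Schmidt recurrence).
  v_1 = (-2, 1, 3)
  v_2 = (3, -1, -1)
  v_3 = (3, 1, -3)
Orthogonal basis:
  u_1 = (-2, 1, 3)
  u_2 = (11/7, -2/7, 8/7)
  u_3 = (16/27, 56/27, -8/27)

Apply the Gram-Schmidt recurrence
  u_1 = v_1
  u_i = v_i − Σ_{j<i} ((v_i · u_j) / (u_j · u_j)) · u_j.

Step by step this gives:
  u_1 = (-2, 1, 3)
  u_2 = (11/7, -2/7, 8/7)
  u_3 = (16/27, 56/27, -8/27)

Orthogonality check:
  u_2 · u_1 = 0 (should be 0)
  u_3 · u_1 = 0 (should be 0)
  u_3 · u_2 = 0 (should be 0)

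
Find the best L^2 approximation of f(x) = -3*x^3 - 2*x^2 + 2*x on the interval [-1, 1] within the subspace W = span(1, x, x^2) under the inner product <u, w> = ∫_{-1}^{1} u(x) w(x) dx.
g(x) = -2*x^2 + x/5

The best approximation g ∈ W is the orthogonal projection of f onto W. Writing g = a_0 + a_1 x + a_2 x^2, the coefficients solve the normal equations G · a = b where
  G_{ij} = <φ_i, φ_j> and b_i = <f, φ_i>, with φ_0 = 1, φ_1 = x, φ_2 = x^2.
G =
  [2, 0, 2/3]
  [0, 2/3, 0]
  [2/3, 0, 2/5],
b = (-4/3, 2/15, -4/5).
Solving gives a_0 = 0, a_1 = 1/5, a_2 = -2, so
  g(x) = -2*x^2 + x/5.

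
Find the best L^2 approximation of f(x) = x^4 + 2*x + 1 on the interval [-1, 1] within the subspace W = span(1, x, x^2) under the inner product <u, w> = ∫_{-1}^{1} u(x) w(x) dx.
g(x) = 6*x^2/7 + 2*x + 32/35

The best approximation g ∈ W is the orthogonal projection of f onto W. Writing g = a_0 + a_1 x + a_2 x^2, the coefficients solve the normal equations G · a = b where
  G_{ij} = <φ_i, φ_j> and b_i = <f, φ_i>, with φ_0 = 1, φ_1 = x, φ_2 = x^2.
G =
  [2, 0, 2/3]
  [0, 2/3, 0]
  [2/3, 0, 2/5],
b = (12/5, 4/3, 20/21).
Solving gives a_0 = 32/35, a_1 = 2, a_2 = 6/7, so
  g(x) = 6*x^2/7 + 2*x + 32/35.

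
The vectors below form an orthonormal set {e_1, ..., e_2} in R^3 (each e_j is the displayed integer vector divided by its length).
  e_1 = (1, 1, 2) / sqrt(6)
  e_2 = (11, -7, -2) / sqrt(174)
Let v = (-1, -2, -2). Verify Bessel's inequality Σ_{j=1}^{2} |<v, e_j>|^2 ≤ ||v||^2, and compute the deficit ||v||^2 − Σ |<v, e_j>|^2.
Σ |<v, e_j>|^2 = 245/29; ||v||^2 = 9; deficit = 16/29

Write each e_j = u_j / sqrt(<u_j, u_j>) where u_j is the displayed integer vector. Then <v, e_j> = <v, u_j> / sqrt(<u_j, u_j>), so |<v, e_j>|^2 = <v, u_j>^2 / <u_j, u_j>.
Coefficients: <v, e_1> = -7/sqrt(6), <v, e_2> = 7/sqrt(174).
Square and sum: Σ |<v, e_j>|^2 = 245/29.
Compute ||v||^2 = v·v = 9.
Deficit = 9 − 245/29 = 16/29 ≥ 0, confirming Bessel's inequality. (The deficit equals ||v − Σ <v,e_j> e_j||^2, the squared distance from v to span{e_j}.)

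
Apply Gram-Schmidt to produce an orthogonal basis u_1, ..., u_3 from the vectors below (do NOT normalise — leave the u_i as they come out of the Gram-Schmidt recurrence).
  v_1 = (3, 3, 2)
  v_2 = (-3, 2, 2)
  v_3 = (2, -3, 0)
Orthogonal basis:
  u_1 = (3, 3, 2)
  u_2 = (-69/22, 41/22, 21/11)
  u_3 = (80/373, -480/373, 600/373)

Apply the Gram-Schmidt recurrence
  u_1 = v_1
  u_i = v_i − Σ_{j<i} ((v_i · u_j) / (u_j · u_j)) · u_j.

Step by step this gives:
  u_1 = (3, 3, 2)
  u_2 = (-69/22, 41/22, 21/11)
  u_3 = (80/373, -480/373, 600/373)

Orthogonality check:
  u_2 · u_1 = 0 (should be 0)
  u_3 · u_1 = 0 (should be 0)
  u_3 · u_2 = 0 (should be 0)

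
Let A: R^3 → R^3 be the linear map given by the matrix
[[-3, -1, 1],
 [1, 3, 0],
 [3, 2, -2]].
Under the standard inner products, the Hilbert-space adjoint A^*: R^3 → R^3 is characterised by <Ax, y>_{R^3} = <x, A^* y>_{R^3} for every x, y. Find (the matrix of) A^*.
A^* = A^T =
[[-3, 1, 3],
 [-1, 3, 2],
 [1, 0, -2]]

For real matrices with standard dot products, the defining identity <Ax, y> = <x, A^* y> gives (Ax)^T y = x^T (A^*) y, i.e. x^T A^T y = x^T (A^*) y. Since this holds for all x, y, we must have A^* = A^T. Therefore
A^* =
[[-3, 1, 3],
 [-1, 3, 2],
 [1, 0, -2]].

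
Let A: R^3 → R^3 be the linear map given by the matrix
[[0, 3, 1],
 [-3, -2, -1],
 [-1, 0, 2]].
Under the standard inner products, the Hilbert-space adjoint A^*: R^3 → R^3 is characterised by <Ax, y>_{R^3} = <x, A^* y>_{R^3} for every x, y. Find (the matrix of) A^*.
A^* = A^T =
[[0, -3, -1],
 [3, -2, 0],
 [1, -1, 2]]

For real matrices with standard dot products, the defining identity <Ax, y> = <x, A^* y> gives (Ax)^T y = x^T (A^*) y, i.e. x^T A^T y = x^T (A^*) y. Since this holds for all x, y, we must have A^* = A^T. Therefore
A^* =
[[0, -3, -1],
 [3, -2, 0],
 [1, -1, 2]].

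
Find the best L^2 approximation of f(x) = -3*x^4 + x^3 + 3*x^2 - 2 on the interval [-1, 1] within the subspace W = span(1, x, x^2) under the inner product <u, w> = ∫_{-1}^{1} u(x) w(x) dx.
g(x) = 3*x^2/7 + 3*x/5 - 61/35

The best approximation g ∈ W is the orthogonal projection of f onto W. Writing g = a_0 + a_1 x + a_2 x^2, the coefficients solve the normal equations G · a = b where
  G_{ij} = <φ_i, φ_j> and b_i = <f, φ_i>, with φ_0 = 1, φ_1 = x, φ_2 = x^2.
G =
  [2, 0, 2/3]
  [0, 2/3, 0]
  [2/3, 0, 2/5],
b = (-16/5, 2/5, -104/105).
Solving gives a_0 = -61/35, a_1 = 3/5, a_2 = 3/7, so
  g(x) = 3*x^2/7 + 3*x/5 - 61/35.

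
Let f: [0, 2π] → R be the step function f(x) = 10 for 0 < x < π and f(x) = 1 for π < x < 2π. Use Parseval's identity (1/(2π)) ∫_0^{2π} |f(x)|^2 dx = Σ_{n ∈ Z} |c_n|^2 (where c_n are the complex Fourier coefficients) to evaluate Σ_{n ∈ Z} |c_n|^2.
Σ |c_n|^2 = 101/2

Parseval equates the L^2 energy of f (normalised by 1/(2π)) with the ℓ^2 sum of its Fourier coefficients: (1/(2π)) ∫_0^{2π} |f|^2 = Σ |c_n|^2.
Compute the left side: (1/(2π)) [∫_0^π 10^2 dx + ∫_π^{2π} 1^2 dx] = (1/(2π)) · (100π + 1π) = (100 + 1)/2 = 101/2.
So Σ_{n ∈ Z} |c_n|^2 = 101/2.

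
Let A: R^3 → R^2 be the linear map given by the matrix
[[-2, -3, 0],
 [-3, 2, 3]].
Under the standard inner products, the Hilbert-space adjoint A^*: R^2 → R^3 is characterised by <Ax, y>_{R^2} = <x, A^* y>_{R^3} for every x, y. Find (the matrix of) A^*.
A^* = A^T =
[[-2, -3],
 [-3, 2],
 [0, 3]]

For real matrices with standard dot products, the defining identity <Ax, y> = <x, A^* y> gives (Ax)^T y = x^T (A^*) y, i.e. x^T A^T y = x^T (A^*) y. Since this holds for all x, y, we must have A^* = A^T. Therefore
A^* =
[[-2, -3],
 [-3, 2],
 [0, 3]].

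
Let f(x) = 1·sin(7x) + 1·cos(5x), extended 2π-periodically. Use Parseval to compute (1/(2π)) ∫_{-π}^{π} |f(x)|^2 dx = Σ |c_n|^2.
Σ |c_n|^2 = 1

Expand |f|^2 and use orthogonality of {sin(nx), cos(mx)} on [-π, π]:
  ∫_{-π}^{π} sin(nx)^2 dx = π, ∫ cos(mx)^2 dx = π, and cross terms integrate to 0.
So ∫_{-π}^{π} f(x)^2 dx = 1^2 · π + 1^2 · π = (1 + 1)π.
Divide by 2π: (1 + 1)/2 = 1.
By Parseval, this equals Σ |c_n|^2.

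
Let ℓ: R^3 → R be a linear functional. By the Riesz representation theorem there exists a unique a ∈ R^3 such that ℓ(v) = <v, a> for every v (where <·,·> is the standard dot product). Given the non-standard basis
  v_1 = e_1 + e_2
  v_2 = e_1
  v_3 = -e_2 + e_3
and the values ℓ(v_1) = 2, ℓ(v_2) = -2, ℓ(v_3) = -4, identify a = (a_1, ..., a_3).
a = (-2, 4, 0)

Write a = (a_1, ..., a_3) in the standard basis. For each basis vector v_i, ℓ(v_i) = <v_i, a> is a linear equation in the a_j's. Collect the n equations into a matrix system V a = ℓ, where row i of V is v_i (expressed in the standard basis). Since V is invertible (lower-triangular with 1s on the diagonal, up to permutation), solve by back-substitution:
  V =
[[1, 1, 0],
 [1, 0, 0],
 [0, -1, 1]]
  V a = (2, -2, -4)
Solving gives a = (-2, 4, 0).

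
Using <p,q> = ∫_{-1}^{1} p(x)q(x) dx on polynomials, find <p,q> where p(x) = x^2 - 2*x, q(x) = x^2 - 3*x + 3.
<p,q> = 32/5

Expand the product: p(x)·q(x) = x^4 - 5*x^3 + 9*x^2 - 6*x.
∫_{-1}^{1} of each monomial x^k gives [2/(k+1) if k even, 0 if k odd]. Integrating term-by-term (or equivalently evaluating the antiderivative F(x) = x^5/5 - 5*x^4/4 + 3*x^3 - 3*x^2 at the endpoints):
  F(1) − F(−1) = -21/20 − (-149/20) = 32/5.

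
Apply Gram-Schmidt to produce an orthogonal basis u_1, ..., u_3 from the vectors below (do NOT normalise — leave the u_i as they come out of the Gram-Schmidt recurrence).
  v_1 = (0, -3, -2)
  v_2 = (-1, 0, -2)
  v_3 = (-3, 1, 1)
Orthogonal basis:
  u_1 = (0, -3, -2)
  u_2 = (-1, 12/13, -18/13)
  u_3 = (-114/49, -38/49, 57/49)

Apply the Gram-Schmidt recurrence
  u_1 = v_1
  u_i = v_i − Σ_{j<i} ((v_i · u_j) / (u_j · u_j)) · u_j.

Step by step this gives:
  u_1 = (0, -3, -2)
  u_2 = (-1, 12/13, -18/13)
  u_3 = (-114/49, -38/49, 57/49)

Orthogonality check:
  u_2 · u_1 = 0 (should be 0)
  u_3 · u_1 = 0 (should be 0)
  u_3 · u_2 = 0 (should be 0)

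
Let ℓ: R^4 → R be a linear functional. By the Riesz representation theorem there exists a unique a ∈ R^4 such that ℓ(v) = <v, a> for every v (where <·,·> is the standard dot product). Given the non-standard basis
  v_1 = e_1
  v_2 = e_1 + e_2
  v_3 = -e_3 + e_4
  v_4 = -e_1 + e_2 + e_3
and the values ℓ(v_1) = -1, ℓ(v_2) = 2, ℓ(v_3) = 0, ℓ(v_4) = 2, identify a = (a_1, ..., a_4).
a = (-1, 3, -2, -2)

Write a = (a_1, ..., a_4) in the standard basis. For each basis vector v_i, ℓ(v_i) = <v_i, a> is a linear equation in the a_j's. Collect the n equations into a matrix system V a = ℓ, where row i of V is v_i (expressed in the standard basis). Since V is invertible (lower-triangular with 1s on the diagonal, up to permutation), solve by back-substitution:
  V =
[[1, 0, 0, 0],
 [1, 1, 0, 0],
 [0, 0, -1, 1],
 [-1, 1, 1, 0]]
  V a = (-1, 2, 0, 2)
Solving gives a = (-1, 3, -2, -2).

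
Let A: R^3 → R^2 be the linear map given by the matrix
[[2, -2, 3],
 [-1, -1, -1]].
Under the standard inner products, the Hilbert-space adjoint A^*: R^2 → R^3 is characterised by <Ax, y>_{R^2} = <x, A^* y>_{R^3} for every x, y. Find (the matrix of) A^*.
A^* = A^T =
[[2, -1],
 [-2, -1],
 [3, -1]]

For real matrices with standard dot products, the defining identity <Ax, y> = <x, A^* y> gives (Ax)^T y = x^T (A^*) y, i.e. x^T A^T y = x^T (A^*) y. Since this holds for all x, y, we must have A^* = A^T. Therefore
A^* =
[[2, -1],
 [-2, -1],
 [3, -1]].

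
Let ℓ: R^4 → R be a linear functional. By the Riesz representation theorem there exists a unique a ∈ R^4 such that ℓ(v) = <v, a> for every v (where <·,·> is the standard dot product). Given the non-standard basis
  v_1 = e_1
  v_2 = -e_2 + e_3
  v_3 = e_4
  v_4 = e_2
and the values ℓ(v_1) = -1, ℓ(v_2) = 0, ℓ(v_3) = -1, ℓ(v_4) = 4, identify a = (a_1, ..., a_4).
a = (-1, 4, 4, -1)

Write a = (a_1, ..., a_4) in the standard basis. For each basis vector v_i, ℓ(v_i) = <v_i, a> is a linear equation in the a_j's. Collect the n equations into a matrix system V a = ℓ, where row i of V is v_i (expressed in the standard basis). Since V is invertible (lower-triangular with 1s on the diagonal, up to permutation), solve by back-substitution:
  V =
[[1, 0, 0, 0],
 [0, -1, 1, 0],
 [0, 0, 0, 1],
 [0, 1, 0, 0]]
  V a = (-1, 0, -1, 4)
Solving gives a = (-1, 4, 4, -1).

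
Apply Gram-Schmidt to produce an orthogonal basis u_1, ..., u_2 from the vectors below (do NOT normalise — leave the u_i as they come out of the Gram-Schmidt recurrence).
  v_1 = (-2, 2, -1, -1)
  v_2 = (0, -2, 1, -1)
Orthogonal basis:
  u_1 = (-2, 2, -1, -1)
  u_2 = (-4/5, -6/5, 3/5, -7/5)

Apply the Gram-Schmidt recurrence
  u_1 = v_1
  u_i = v_i − Σ_{j<i} ((v_i · u_j) / (u_j · u_j)) · u_j.

Step by step this gives:
  u_1 = (-2, 2, -1, -1)
  u_2 = (-4/5, -6/5, 3/5, -7/5)

Orthogonality check:
  u_2 · u_1 = 0 (should be 0)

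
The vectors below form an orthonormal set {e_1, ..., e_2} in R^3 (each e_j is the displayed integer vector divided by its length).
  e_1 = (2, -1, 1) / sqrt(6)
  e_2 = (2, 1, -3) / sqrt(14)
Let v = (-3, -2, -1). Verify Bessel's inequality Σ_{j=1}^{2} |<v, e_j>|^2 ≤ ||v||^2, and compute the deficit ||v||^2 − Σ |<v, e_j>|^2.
Σ |<v, e_j>|^2 = 125/21; ||v||^2 = 14; deficit = 169/21

Write each e_j = u_j / sqrt(<u_j, u_j>) where u_j is the displayed integer vector. Then <v, e_j> = <v, u_j> / sqrt(<u_j, u_j>), so |<v, e_j>|^2 = <v, u_j>^2 / <u_j, u_j>.
Coefficients: <v, e_1> = -5/sqrt(6), <v, e_2> = -5/sqrt(14).
Square and sum: Σ |<v, e_j>|^2 = 125/21.
Compute ||v||^2 = v·v = 14.
Deficit = 14 − 125/21 = 169/21 ≥ 0, confirming Bessel's inequality. (The deficit equals ||v − Σ <v,e_j> e_j||^2, the squared distance from v to span{e_j}.)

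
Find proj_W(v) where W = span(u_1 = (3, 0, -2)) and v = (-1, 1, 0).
proj_W(v) = (-9/13, 0, 6/13)

Set up U = [u_1 | ... | u_1] ∈ R^(3×1). The projector onto W = col(U) is P = U (U^T U)^(-1) U^T.
Compute U^T U =
  [13],
and U^T v = (-3).
Solve U^T U · c = U^T v for the coefficients: c = (-3/13). The projection is proj_W(v) = U c.
Check: (v - proj_W(v)) · u_1 = 0  (should be 0).
Result: proj_W(v) = (-9/13, 0, 6/13).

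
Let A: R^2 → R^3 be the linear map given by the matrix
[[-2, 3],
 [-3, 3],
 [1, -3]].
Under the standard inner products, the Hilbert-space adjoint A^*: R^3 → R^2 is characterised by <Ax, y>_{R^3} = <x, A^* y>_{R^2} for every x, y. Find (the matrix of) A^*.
A^* = A^T =
[[-2, -3, 1],
 [3, 3, -3]]

For real matrices with standard dot products, the defining identity <Ax, y> = <x, A^* y> gives (Ax)^T y = x^T (A^*) y, i.e. x^T A^T y = x^T (A^*) y. Since this holds for all x, y, we must have A^* = A^T. Therefore
A^* =
[[-2, -3, 1],
 [3, 3, -3]].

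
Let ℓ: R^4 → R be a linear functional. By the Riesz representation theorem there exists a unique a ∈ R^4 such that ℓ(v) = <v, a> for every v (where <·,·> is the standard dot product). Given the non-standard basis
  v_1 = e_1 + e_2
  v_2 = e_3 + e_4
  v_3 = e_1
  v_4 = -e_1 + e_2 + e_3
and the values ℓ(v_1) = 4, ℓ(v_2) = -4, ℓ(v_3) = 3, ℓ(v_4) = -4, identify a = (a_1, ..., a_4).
a = (3, 1, -2, -2)

Write a = (a_1, ..., a_4) in the standard basis. For each basis vector v_i, ℓ(v_i) = <v_i, a> is a linear equation in the a_j's. Collect the n equations into a matrix system V a = ℓ, where row i of V is v_i (expressed in the standard basis). Since V is invertible (lower-triangular with 1s on the diagonal, up to permutation), solve by back-substitution:
  V =
[[1, 1, 0, 0],
 [0, 0, 1, 1],
 [1, 0, 0, 0],
 [-1, 1, 1, 0]]
  V a = (4, -4, 3, -4)
Solving gives a = (3, 1, -2, -2).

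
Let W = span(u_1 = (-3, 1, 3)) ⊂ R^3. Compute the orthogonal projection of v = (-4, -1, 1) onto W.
proj_W(v) = (-42/19, 14/19, 42/19)

Set up U = [u_1 | ... | u_1] ∈ R^(3×1). The projector onto W = col(U) is P = U (U^T U)^(-1) U^T.
Compute U^T U =
  [19],
and U^T v = (14).
Solve U^T U · c = U^T v for the coefficients: c = (14/19). The projection is proj_W(v) = U c.
Check: (v - proj_W(v)) · u_1 = 0  (should be 0).
Result: proj_W(v) = (-42/19, 14/19, 42/19).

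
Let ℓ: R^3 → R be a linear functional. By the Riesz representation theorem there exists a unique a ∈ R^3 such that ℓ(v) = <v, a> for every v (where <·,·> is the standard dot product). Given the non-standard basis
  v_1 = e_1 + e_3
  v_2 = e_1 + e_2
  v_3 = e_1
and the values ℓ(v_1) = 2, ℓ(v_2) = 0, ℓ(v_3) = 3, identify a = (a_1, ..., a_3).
a = (3, -3, -1)

Write a = (a_1, ..., a_3) in the standard basis. For each basis vector v_i, ℓ(v_i) = <v_i, a> is a linear equation in the a_j's. Collect the n equations into a matrix system V a = ℓ, where row i of V is v_i (expressed in the standard basis). Since V is invertible (lower-triangular with 1s on the diagonal, up to permutation), solve by back-substitution:
  V =
[[1, 0, 1],
 [1, 1, 0],
 [1, 0, 0]]
  V a = (2, 0, 3)
Solving gives a = (3, -3, -1).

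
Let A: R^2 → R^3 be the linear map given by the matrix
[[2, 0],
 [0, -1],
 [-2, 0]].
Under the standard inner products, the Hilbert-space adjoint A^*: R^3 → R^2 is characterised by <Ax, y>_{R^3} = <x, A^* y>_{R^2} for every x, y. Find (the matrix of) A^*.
A^* = A^T =
[[2, 0, -2],
 [0, -1, 0]]

For real matrices with standard dot products, the defining identity <Ax, y> = <x, A^* y> gives (Ax)^T y = x^T (A^*) y, i.e. x^T A^T y = x^T (A^*) y. Since this holds for all x, y, we must have A^* = A^T. Therefore
A^* =
[[2, 0, -2],
 [0, -1, 0]].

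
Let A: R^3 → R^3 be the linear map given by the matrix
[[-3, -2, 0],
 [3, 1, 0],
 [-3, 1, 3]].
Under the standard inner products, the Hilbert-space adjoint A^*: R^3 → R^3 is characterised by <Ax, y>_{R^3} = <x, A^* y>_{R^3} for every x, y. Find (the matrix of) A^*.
A^* = A^T =
[[-3, 3, -3],
 [-2, 1, 1],
 [0, 0, 3]]

For real matrices with standard dot products, the defining identity <Ax, y> = <x, A^* y> gives (Ax)^T y = x^T (A^*) y, i.e. x^T A^T y = x^T (A^*) y. Since this holds for all x, y, we must have A^* = A^T. Therefore
A^* =
[[-3, 3, -3],
 [-2, 1, 1],
 [0, 0, 3]].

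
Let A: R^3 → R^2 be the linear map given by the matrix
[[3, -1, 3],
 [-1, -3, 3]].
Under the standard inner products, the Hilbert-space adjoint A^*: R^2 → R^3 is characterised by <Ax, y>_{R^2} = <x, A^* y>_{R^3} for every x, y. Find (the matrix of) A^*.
A^* = A^T =
[[3, -1],
 [-1, -3],
 [3, 3]]

For real matrices with standard dot products, the defining identity <Ax, y> = <x, A^* y> gives (Ax)^T y = x^T (A^*) y, i.e. x^T A^T y = x^T (A^*) y. Since this holds for all x, y, we must have A^* = A^T. Therefore
A^* =
[[3, -1],
 [-1, -3],
 [3, 3]].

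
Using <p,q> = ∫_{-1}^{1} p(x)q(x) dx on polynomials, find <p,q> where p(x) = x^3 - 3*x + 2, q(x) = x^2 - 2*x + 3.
<p,q> = 248/15

Expand the product: p(x)·q(x) = x^5 - 2*x^4 + 8*x^2 - 13*x + 6.
∫_{-1}^{1} of each monomial x^k gives [2/(k+1) if k even, 0 if k odd]. Integrating term-by-term (or equivalently evaluating the antiderivative F(x) = x^6/6 - 2*x^5/5 + 8*x^3/3 - 13*x^2/2 + 6*x at the endpoints):
  F(1) − F(−1) = 29/15 − (-73/5) = 248/15.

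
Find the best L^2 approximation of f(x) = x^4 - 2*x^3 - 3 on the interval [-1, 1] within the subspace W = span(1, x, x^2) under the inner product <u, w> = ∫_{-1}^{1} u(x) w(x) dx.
g(x) = 6*x^2/7 - 6*x/5 - 108/35

The best approximation g ∈ W is the orthogonal projection of f onto W. Writing g = a_0 + a_1 x + a_2 x^2, the coefficients solve the normal equations G · a = b where
  G_{ij} = <φ_i, φ_j> and b_i = <f, φ_i>, with φ_0 = 1, φ_1 = x, φ_2 = x^2.
G =
  [2, 0, 2/3]
  [0, 2/3, 0]
  [2/3, 0, 2/5],
b = (-28/5, -4/5, -12/7).
Solving gives a_0 = -108/35, a_1 = -6/5, a_2 = 6/7, so
  g(x) = 6*x^2/7 - 6*x/5 - 108/35.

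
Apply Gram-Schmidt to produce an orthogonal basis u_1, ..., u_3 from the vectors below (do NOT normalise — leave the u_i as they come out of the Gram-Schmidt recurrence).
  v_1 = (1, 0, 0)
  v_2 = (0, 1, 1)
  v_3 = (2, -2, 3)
Orthogonal basis:
  u_1 = (1, 0, 0)
  u_2 = (0, 1, 1)
  u_3 = (0, -5/2, 5/2)

Apply the Gram-Schmidt recurrence
  u_1 = v_1
  u_i = v_i − Σ_{j<i} ((v_i · u_j) / (u_j · u_j)) · u_j.

Step by step this gives:
  u_1 = (1, 0, 0)
  u_2 = (0, 1, 1)
  u_3 = (0, -5/2, 5/2)

Orthogonality check:
  u_2 · u_1 = 0 (should be 0)
  u_3 · u_1 = 0 (should be 0)
  u_3 · u_2 = 0 (should be 0)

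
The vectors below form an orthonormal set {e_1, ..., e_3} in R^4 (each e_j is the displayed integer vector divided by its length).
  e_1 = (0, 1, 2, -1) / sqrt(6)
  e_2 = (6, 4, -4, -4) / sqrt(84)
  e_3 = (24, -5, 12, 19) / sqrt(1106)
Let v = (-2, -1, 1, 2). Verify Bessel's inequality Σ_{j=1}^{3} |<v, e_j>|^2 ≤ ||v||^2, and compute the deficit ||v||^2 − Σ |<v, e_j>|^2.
Σ |<v, e_j>|^2 = 754/79; ||v||^2 = 10; deficit = 36/79

Write each e_j = u_j / sqrt(<u_j, u_j>) where u_j is the displayed integer vector. Then <v, e_j> = <v, u_j> / sqrt(<u_j, u_j>), so |<v, e_j>|^2 = <v, u_j>^2 / <u_j, u_j>.
Coefficients: <v, e_1> = -1/sqrt(6), <v, e_2> = -28/sqrt(84), <v, e_3> = 7/sqrt(1106).
Square and sum: Σ |<v, e_j>|^2 = 754/79.
Compute ||v||^2 = v·v = 10.
Deficit = 10 − 754/79 = 36/79 ≥ 0, confirming Bessel's inequality. (The deficit equals ||v − Σ <v,e_j> e_j||^2, the squared distance from v to span{e_j}.)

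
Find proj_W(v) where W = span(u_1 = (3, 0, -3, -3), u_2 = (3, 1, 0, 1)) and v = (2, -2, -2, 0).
proj_W(v) = (48/29, 4/29, -36/29, -32/29)

Set up U = [u_1 | ... | u_2] ∈ R^(4×2). The projector onto W = col(U) is P = U (U^T U)^(-1) U^T.
Compute U^T U =
  [27, 6]
  [6, 11],
and U^T v = (12, 4).
Solve U^T U · c = U^T v for the coefficients: c = (12/29, 4/29). The projection is proj_W(v) = U c.
Check: (v - proj_W(v)) · u_1 = 0  (should be 0).
Check: (v - proj_W(v)) · u_2 = 0  (should be 0).
Result: proj_W(v) = (48/29, 4/29, -36/29, -32/29).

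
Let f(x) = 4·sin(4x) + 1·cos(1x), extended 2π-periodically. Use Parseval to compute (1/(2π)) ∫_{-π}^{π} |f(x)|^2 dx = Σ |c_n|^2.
Σ |c_n|^2 = 17/2

Expand |f|^2 and use orthogonality of {sin(nx), cos(mx)} on [-π, π]:
  ∫_{-π}^{π} sin(nx)^2 dx = π, ∫ cos(mx)^2 dx = π, and cross terms integrate to 0.
So ∫_{-π}^{π} f(x)^2 dx = 4^2 · π + 1^2 · π = (16 + 1)π.
Divide by 2π: (16 + 1)/2 = 17/2.
By Parseval, this equals Σ |c_n|^2.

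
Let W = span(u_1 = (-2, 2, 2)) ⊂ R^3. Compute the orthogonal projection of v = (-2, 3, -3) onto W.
proj_W(v) = (-2/3, 2/3, 2/3)

Set up U = [u_1 | ... | u_1] ∈ R^(3×1). The projector onto W = col(U) is P = U (U^T U)^(-1) U^T.
Compute U^T U =
  [12],
and U^T v = (4).
Solve U^T U · c = U^T v for the coefficients: c = (1/3). The projection is proj_W(v) = U c.
Check: (v - proj_W(v)) · u_1 = 0  (should be 0).
Result: proj_W(v) = (-2/3, 2/3, 2/3).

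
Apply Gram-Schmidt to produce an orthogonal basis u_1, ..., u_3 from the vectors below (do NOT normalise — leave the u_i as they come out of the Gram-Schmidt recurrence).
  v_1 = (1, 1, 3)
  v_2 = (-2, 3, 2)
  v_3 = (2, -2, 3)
Orthogonal basis:
  u_1 = (1, 1, 3)
  u_2 = (-29/11, 26/11, 1/11)
  u_3 = (-119/138, -68/69, 85/138)

Apply the Gram-Schmidt recurrence
  u_1 = v_1
  u_i = v_i − Σ_{j<i} ((v_i · u_j) / (u_j · u_j)) · u_j.

Step by step this gives:
  u_1 = (1, 1, 3)
  u_2 = (-29/11, 26/11, 1/11)
  u_3 = (-119/138, -68/69, 85/138)

Orthogonality check:
  u_2 · u_1 = 0 (should be 0)
  u_3 · u_1 = 0 (should be 0)
  u_3 · u_2 = 0 (should be 0)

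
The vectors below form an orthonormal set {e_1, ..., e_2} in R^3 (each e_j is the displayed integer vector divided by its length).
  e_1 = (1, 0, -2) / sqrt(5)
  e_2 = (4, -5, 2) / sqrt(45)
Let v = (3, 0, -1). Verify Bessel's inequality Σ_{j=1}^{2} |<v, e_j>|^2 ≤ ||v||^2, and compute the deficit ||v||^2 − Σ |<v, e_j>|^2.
Σ |<v, e_j>|^2 = 65/9; ||v||^2 = 10; deficit = 25/9

Write each e_j = u_j / sqrt(<u_j, u_j>) where u_j is the displayed integer vector. Then <v, e_j> = <v, u_j> / sqrt(<u_j, u_j>), so |<v, e_j>|^2 = <v, u_j>^2 / <u_j, u_j>.
Coefficients: <v, e_1> = 5/sqrt(5), <v, e_2> = 10/sqrt(45).
Square and sum: Σ |<v, e_j>|^2 = 65/9.
Compute ||v||^2 = v·v = 10.
Deficit = 10 − 65/9 = 25/9 ≥ 0, confirming Bessel's inequality. (The deficit equals ||v − Σ <v,e_j> e_j||^2, the squared distance from v to span{e_j}.)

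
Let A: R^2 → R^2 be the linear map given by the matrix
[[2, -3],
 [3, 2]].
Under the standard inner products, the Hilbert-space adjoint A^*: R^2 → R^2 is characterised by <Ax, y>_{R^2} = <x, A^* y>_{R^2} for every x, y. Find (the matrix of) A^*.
A^* = A^T =
[[2, 3],
 [-3, 2]]

For real matrices with standard dot products, the defining identity <Ax, y> = <x, A^* y> gives (Ax)^T y = x^T (A^*) y, i.e. x^T A^T y = x^T (A^*) y. Since this holds for all x, y, we must have A^* = A^T. Therefore
A^* =
[[2, 3],
 [-3, 2]].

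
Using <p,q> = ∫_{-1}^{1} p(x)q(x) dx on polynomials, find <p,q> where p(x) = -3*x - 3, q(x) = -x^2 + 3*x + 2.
<p,q> = -16

Expand the product: p(x)·q(x) = 3*x^3 - 6*x^2 - 15*x - 6.
∫_{-1}^{1} of each monomial x^k gives [2/(k+1) if k even, 0 if k odd]. Integrating term-by-term (or equivalently evaluating the antiderivative F(x) = 3*x^4/4 - 2*x^3 - 15*x^2/2 - 6*x at the endpoints):
  F(1) − F(−1) = -59/4 − (5/4) = -16.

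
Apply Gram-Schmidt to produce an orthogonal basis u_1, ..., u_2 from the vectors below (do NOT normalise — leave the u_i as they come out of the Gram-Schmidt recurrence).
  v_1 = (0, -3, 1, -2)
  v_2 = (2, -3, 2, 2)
Orthogonal basis:
  u_1 = (0, -3, 1, -2)
  u_2 = (2, -3/2, 3/2, 3)

Apply the Gram-Schmidt recurrence
  u_1 = v_1
  u_i = v_i − Σ_{j<i} ((v_i · u_j) / (u_j · u_j)) · u_j.

Step by step this gives:
  u_1 = (0, -3, 1, -2)
  u_2 = (2, -3/2, 3/2, 3)

Orthogonality check:
  u_2 · u_1 = 0 (should be 0)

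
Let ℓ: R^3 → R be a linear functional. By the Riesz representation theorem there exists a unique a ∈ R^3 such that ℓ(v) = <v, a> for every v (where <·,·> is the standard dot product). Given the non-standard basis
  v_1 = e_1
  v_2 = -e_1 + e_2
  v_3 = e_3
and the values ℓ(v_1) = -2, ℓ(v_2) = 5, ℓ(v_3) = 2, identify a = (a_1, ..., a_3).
a = (-2, 3, 2)

Write a = (a_1, ..., a_3) in the standard basis. For each basis vector v_i, ℓ(v_i) = <v_i, a> is a linear equation in the a_j's. Collect the n equations into a matrix system V a = ℓ, where row i of V is v_i (expressed in the standard basis). Since V is invertible (lower-triangular with 1s on the diagonal, up to permutation), solve by back-substitution:
  V =
[[1, 0, 0],
 [-1, 1, 0],
 [0, 0, 1]]
  V a = (-2, 5, 2)
Solving gives a = (-2, 3, 2).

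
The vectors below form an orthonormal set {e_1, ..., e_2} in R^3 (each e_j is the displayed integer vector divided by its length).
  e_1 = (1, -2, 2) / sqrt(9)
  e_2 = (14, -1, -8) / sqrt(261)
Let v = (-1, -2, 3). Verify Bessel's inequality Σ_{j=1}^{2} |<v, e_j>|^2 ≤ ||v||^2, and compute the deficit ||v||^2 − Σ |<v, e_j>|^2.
Σ |<v, e_j>|^2 = 405/29; ||v||^2 = 14; deficit = 1/29

Write each e_j = u_j / sqrt(<u_j, u_j>) where u_j is the displayed integer vector. Then <v, e_j> = <v, u_j> / sqrt(<u_j, u_j>), so |<v, e_j>|^2 = <v, u_j>^2 / <u_j, u_j>.
Coefficients: <v, e_1> = 9/sqrt(9), <v, e_2> = -36/sqrt(261).
Square and sum: Σ |<v, e_j>|^2 = 405/29.
Compute ||v||^2 = v·v = 14.
Deficit = 14 − 405/29 = 1/29 ≥ 0, confirming Bessel's inequality. (The deficit equals ||v − Σ <v,e_j> e_j||^2, the squared distance from v to span{e_j}.)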